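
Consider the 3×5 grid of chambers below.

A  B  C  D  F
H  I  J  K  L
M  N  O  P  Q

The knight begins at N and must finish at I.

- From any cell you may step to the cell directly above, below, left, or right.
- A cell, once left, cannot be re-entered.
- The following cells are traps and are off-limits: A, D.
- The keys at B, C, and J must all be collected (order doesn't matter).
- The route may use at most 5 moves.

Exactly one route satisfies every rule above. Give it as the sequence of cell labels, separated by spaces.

N O J C B I

The budget equals the shortest possible length, so every move has to be on a shortest route through the required cells.
Route from N: right 1 to O, up 2 to C, left 1 to B, down 1 to I — 5 moves in all.
Check: all required cells visited; 5 ≤ 5 moves.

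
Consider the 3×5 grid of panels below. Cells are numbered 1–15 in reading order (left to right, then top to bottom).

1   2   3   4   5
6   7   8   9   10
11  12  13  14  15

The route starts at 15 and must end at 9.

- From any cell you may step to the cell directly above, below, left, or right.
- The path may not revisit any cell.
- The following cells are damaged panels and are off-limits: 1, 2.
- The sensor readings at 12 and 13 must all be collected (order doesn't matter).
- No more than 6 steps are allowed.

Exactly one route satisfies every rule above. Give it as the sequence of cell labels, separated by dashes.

The budget equals the shortest possible length, so every move has to be on a shortest route through the required cells.
Route from 15: 3× left (reaching 12), up to 7, 2× right (reaching 9) — 6 moves in all.
Check: all required cells visited; 6 ≤ 6 moves.

15 - 14 - 13 - 12 - 7 - 8 - 9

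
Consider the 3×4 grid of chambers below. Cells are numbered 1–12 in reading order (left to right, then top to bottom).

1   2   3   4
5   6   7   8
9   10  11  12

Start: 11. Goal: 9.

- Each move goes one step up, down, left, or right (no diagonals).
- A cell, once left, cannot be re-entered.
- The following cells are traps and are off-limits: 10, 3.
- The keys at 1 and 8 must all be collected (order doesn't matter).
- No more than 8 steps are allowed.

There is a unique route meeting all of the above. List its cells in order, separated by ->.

The 8-move cap with required stops at 1, 8 leaves no slack for detours.
Route from 11: right to 12, up to 8, 2× left (reaching 6), up to 2, left to 1, 2× down (reaching 9) — 8 moves in all.
Check: all required cells visited; 8 ≤ 8 moves.

11 -> 12 -> 8 -> 7 -> 6 -> 2 -> 1 -> 5 -> 9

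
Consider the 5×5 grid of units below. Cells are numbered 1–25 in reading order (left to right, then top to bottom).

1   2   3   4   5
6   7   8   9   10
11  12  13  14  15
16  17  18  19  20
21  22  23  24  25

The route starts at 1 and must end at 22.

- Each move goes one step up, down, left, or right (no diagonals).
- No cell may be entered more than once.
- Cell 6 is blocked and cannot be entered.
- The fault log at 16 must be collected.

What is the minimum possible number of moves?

Any route passes through 16 somewhere between 1 and 22. Summing Manhattan distances along the two legs (1 → 16 → 22) gives a lower bound of 3 + 2 = 5 moves.
That bound ignores the blocked cells. Measuring each leg by the fewest moves that actually steer around them (1→16: 5; 16→22: 2) raises the lower bound to 7.
A route of 7 moves exists: 1 → 2 → 7 → 12 → 17 → 16 → 21 → 22.
Since 7 matches that lower bound, it is optimal.

7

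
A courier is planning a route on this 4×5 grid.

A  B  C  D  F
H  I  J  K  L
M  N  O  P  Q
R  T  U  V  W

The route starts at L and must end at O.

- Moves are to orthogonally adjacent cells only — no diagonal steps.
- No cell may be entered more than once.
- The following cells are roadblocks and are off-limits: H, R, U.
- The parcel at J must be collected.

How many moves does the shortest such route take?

3

Any route passes through J somewhere between L and O. Summing Manhattan distances along the two legs (L → J → O) gives a lower bound of 2 + 1 = 3 moves.
A route of 3 moves achieves this: L → K → J → O.
Since 3 matches the lower bound, it is optimal.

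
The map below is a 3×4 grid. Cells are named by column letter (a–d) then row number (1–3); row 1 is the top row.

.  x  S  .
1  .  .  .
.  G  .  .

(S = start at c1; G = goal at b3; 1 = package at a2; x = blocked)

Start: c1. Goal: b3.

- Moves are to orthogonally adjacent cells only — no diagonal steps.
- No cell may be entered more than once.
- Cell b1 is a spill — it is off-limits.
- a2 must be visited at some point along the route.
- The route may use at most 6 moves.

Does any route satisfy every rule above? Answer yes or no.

yes

One route that works: c1 → c2 → b2 → a2 → a3 → b3.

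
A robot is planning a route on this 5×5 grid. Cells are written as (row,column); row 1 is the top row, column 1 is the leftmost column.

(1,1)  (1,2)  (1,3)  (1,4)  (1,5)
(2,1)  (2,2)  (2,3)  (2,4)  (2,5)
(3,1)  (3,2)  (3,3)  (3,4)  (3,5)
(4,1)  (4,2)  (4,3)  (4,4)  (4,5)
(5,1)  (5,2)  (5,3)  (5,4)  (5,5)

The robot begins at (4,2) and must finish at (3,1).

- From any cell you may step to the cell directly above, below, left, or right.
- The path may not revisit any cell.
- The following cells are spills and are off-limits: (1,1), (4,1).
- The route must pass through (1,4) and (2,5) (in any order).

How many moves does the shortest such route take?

Any route passes through (1,4) and (2,5) in some order between (4,2) and (3,1). Summing Manhattan distances along each leg and taking the cheapest ordering ((4,2) → (1,4) → (2,5) → (3,1)) gives a lower bound of 5 + 2 + 5 = 12 moves.
A route of 12 moves achieves this: (4,2) → (3,2) → (3,3) → (2,3) → (2,4) → (2,5) → (1,5) → (1,4) → (1,3) → (1,2) → (2,2) → (2,1) → (3,1).
Since 12 matches the lower bound, it is optimal.

12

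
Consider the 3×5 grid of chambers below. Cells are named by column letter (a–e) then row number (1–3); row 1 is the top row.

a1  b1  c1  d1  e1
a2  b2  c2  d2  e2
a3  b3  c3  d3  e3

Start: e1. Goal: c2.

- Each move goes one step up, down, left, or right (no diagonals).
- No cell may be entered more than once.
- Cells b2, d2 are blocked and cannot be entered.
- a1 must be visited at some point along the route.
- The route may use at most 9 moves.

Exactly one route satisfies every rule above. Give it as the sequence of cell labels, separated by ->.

e1 -> d1 -> c1 -> b1 -> a1 -> a2 -> a3 -> b3 -> c3 -> c2

Any route must reach a1 and still end at c2 within 9 moves, so the order of the required stops is forced.
Route from e1: left 4 to a1, down 2 to a3, right 2 to c3, up 1 to c2 — 9 moves in all.
Check: all required cells visited; 9 ≤ 9 moves.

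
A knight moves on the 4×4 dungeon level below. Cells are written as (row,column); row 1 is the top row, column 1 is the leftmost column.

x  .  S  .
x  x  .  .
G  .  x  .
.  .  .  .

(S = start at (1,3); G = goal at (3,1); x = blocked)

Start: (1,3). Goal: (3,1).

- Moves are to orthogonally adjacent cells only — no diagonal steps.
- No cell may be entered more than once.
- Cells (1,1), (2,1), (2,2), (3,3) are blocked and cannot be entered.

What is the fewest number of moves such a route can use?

The Manhattan distance from (1,3) to (3,1) is |1−3| + |3−1| = 4, so at least 4 moves are needed.
That bound ignores the blocked cells. Measuring each leg by the fewest moves that actually steer around them ((1,3)→(3,1): 8) raises the lower bound to 8.
A route of 8 moves exists: (1,3) → (2,3) → (2,4) → (3,4) → (4,4) → (4,3) → (4,2) → (3,2) → (3,1).
Since 8 matches that lower bound, it is optimal.

8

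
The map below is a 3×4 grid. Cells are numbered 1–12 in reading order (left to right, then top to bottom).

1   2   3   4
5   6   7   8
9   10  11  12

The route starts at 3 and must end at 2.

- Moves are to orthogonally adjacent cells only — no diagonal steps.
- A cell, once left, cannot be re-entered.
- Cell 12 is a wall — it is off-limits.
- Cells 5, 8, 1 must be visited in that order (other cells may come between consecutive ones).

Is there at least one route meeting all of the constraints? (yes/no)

no

Ignoring the required order, 4 revisit-free routes from 3 to 2 pass through all of 5, 8, and 1; the waypoint orders that occur are 8 → 5 → 1 (4) — never 5 → 8 → 1.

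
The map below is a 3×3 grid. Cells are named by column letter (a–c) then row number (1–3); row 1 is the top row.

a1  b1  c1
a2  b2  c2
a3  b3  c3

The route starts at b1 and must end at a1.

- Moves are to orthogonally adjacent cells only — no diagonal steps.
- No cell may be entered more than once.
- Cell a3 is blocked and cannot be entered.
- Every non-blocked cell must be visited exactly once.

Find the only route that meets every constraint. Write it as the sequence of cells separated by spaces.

Need to visit all 8 open cells exactly once, starting at b1 and ending at a1.
Cell b3 has only two open neighbours (b2 and c3), so the path must pass straight through it: one of those is the cell it's entered from and the other is where it exits.
Route from b1: right 1 to c1, down 2 to c3, left 1 to b3, up 1 to b2, left 1 to a2, up 1 to a1 — 7 moves in all.
Check: all 8 open cells covered.

b1 c1 c2 c3 b3 b2 a2 a1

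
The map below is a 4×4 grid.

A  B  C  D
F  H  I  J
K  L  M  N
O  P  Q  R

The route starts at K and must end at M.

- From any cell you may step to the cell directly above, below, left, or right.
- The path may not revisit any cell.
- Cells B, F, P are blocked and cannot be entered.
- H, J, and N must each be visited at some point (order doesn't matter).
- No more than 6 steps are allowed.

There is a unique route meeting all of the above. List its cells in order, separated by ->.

K -> L -> H -> I -> J -> N -> M

Any route must reach H, J, and N and still end at M within 6 moves, so the order of the required stops is forced.
Route from K: right 1 to L, up 1 to H, right 2 to J, down 1 to N, left 1 to M — 6 moves in all.
Check: all required cells visited; 6 ≤ 6 moves.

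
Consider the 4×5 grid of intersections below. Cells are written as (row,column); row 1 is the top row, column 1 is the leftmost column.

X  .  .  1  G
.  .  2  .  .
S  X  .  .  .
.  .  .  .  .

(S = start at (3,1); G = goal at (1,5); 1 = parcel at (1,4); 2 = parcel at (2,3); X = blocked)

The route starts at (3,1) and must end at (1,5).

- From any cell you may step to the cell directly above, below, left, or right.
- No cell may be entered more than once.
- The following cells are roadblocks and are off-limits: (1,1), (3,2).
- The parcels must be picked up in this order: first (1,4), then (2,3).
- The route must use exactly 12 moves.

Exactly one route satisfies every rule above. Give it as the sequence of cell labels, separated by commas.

(3,1), (2,1), (2,2), (1,2), (1,3), (1,4), (2,4), (2,3), (3,3), (3,4), (3,5), (2,5), (1,5)

The waypoints must appear in the order (1,4), (2,3), with no cell reused.
Route from (3,1): up 1 to (2,1), right 1 to (2,2), up 1 to (1,2), right 2 to (1,4), down 1 to (2,4), left 1 to (2,3), down 1 to (3,3), right 2 to (3,5), up 2 to (1,5) — 12 moves in all.
Check: order respected (1 at step 5, 2 at step 7); 12 moves as required.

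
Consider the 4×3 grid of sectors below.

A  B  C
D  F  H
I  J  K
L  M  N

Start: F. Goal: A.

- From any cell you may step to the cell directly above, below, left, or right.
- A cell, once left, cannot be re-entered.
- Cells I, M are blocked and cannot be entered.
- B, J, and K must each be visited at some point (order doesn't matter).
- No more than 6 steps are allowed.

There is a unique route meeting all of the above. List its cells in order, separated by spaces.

The budget equals the shortest possible length, so every move has to be on a shortest route through the required cells.
Route from F: down to J, right to K, 2× up (reaching C), 2× left (reaching A) — 6 moves in all.
Check: all required cells visited; 6 ≤ 6 moves.

F J K H C B A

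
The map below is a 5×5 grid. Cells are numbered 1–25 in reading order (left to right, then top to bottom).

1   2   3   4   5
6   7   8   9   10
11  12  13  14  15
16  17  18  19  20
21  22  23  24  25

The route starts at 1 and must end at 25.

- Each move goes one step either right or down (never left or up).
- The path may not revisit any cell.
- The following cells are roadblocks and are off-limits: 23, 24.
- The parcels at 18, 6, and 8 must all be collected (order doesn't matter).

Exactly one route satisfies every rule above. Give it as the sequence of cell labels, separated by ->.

1 -> 6 -> 7 -> 8 -> 13 -> 18 -> 19 -> 20 -> 25

Moves only go right or down, so the column and row indices never decrease.
Route from 1: down 1 to 6, right 2 to 8, down 2 to 18, right 2 to 20, down 1 to 25 — 8 moves in all.
Check: all required cells visited.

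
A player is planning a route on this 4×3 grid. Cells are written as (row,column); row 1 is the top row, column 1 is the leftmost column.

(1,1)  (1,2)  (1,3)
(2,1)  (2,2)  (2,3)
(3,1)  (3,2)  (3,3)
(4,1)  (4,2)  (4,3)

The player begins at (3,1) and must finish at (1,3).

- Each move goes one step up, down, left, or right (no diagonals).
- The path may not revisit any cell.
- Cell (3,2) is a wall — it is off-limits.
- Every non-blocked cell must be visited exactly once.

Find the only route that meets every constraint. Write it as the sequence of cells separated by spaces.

(3,1) (4,1) (4,2) (4,3) (3,3) (2,3) (2,2) (2,1) (1,1) (1,2) (1,3)

Need to visit all 11 open cells exactly once, starting at (3,1) and ending at (1,3).
Cell (4,3) has only two open neighbours ((3,3) and (4,2)), so the path must pass straight through it: one of those is the cell it's entered from and the other is where it exits.
Route from (3,1): down to (4,1), 2× right (reaching (4,3)), 2× up (reaching (2,3)), 2× left (reaching (2,1)), up to (1,1), 2× right (reaching (1,3)) — 10 moves in all.
Check: all 11 open cells covered.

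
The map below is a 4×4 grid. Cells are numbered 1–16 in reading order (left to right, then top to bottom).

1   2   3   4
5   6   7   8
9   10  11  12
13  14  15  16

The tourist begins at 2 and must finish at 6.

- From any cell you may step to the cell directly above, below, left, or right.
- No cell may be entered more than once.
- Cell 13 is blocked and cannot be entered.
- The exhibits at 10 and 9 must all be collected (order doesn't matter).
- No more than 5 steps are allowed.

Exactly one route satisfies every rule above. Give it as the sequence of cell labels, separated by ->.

2 -> 1 -> 5 -> 9 -> 10 -> 6

Any route must reach 10 and 9 and still end at 6 within 5 moves, so the order of the required stops is forced.
Route from 2: left 1 to 1, down 2 to 9, right 1 to 10, up 1 to 6 — 5 moves in all.
Check: all required cells visited; 5 ≤ 5 moves.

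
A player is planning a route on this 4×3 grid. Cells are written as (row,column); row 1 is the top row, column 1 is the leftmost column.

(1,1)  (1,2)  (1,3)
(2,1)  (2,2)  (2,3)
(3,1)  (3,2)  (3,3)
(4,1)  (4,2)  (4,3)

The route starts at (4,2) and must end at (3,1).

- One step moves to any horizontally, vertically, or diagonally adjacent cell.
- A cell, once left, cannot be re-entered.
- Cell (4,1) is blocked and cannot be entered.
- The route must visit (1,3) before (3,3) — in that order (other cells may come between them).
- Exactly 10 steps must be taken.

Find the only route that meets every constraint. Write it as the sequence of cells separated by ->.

(4,2) -> (4,3) -> (3,2) -> (2,1) -> (1,1) -> (1,2) -> (1,3) -> (2,3) -> (3,3) -> (2,2) -> (3,1)

The waypoints must appear in the order (1,3), (3,3), with no cell reused.
Route from (4,2): right to (4,3), 2× up-left (reaching (2,1)), up to (1,1), 2× right (reaching (1,3)), 2× down (reaching (3,3)), up-left to (2,2), down-left to (3,1) — 10 moves in all.
Check: order respected ((1,3) at step 6, (3,3) at step 8); 10 moves as required.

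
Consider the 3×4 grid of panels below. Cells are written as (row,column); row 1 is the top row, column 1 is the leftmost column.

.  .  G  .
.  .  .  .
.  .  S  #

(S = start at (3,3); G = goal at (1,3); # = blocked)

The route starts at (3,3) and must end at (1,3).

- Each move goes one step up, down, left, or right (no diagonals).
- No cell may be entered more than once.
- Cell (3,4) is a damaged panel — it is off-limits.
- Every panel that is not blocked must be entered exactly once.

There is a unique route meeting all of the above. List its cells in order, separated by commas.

(3,3), (3,2), (3,1), (2,1), (1,1), (1,2), (2,2), (2,3), (2,4), (1,4), (1,3)

Need to visit all 11 open cells exactly once, starting at (3,3) and ending at (1,3).
Cell (2,4) has only two open neighbours ((1,4) and (2,3)), so the path must pass straight through it: one of those is the cell it's entered from and the other is where it exits.
Route from (3,3): left 2 to (3,1), up 2 to (1,1), right 1 to (1,2), down 1 to (2,2), right 2 to (2,4), up 1 to (1,4), left 1 to (1,3) — 10 moves in all.
Check: all 11 open cells covered.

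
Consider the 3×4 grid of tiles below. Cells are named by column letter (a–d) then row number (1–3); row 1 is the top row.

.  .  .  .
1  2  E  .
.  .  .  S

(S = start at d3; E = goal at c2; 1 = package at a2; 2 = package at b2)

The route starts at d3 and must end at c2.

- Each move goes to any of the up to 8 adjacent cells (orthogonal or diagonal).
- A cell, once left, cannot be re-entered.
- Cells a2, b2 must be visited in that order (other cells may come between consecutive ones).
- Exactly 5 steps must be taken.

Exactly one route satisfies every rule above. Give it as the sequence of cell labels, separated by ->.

The waypoints must appear in the order a2, b2, with no cell reused.
Route from d3: 2× left (reaching b3), up-left to a2, 2× right (reaching c2) — 5 moves in all.
Check: order respected (1 at step 3, 2 at step 4); 5 moves as required.

d3 -> c3 -> b3 -> a2 -> b2 -> c2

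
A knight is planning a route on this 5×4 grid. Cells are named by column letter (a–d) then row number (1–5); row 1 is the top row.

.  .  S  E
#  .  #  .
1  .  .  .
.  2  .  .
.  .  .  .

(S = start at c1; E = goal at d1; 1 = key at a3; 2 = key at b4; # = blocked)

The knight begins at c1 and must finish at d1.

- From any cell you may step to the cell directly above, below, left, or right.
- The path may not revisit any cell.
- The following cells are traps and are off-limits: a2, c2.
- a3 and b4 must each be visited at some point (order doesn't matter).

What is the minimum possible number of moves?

11

Any route passes through a3 and b4 in some order between c1 and d1. Summing Manhattan distances along each leg and taking the cheapest ordering (c1 → a3 → b4 → d1) gives a lower bound of 4 + 2 + 5 = 11 moves.
A route of 11 moves achieves this: c1 → b1 → b2 → b3 → a3 → a4 → b4 → c4 → c3 → d3 → d2 → d1.
Since 11 matches the lower bound, it is optimal.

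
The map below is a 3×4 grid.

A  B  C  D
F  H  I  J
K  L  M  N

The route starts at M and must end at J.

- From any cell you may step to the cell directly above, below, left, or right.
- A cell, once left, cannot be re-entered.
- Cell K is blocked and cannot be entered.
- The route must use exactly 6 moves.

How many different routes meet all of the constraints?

Need simple routes of exactly 6 moves from M to J (Manhattan distance 2, so 2 moves are spent on a detour and 2 undoing it).
Enumerating: M I H B C D J | M L H B C I J | M L H B C D J | M L H I C D J.
That gives 4 routes.

4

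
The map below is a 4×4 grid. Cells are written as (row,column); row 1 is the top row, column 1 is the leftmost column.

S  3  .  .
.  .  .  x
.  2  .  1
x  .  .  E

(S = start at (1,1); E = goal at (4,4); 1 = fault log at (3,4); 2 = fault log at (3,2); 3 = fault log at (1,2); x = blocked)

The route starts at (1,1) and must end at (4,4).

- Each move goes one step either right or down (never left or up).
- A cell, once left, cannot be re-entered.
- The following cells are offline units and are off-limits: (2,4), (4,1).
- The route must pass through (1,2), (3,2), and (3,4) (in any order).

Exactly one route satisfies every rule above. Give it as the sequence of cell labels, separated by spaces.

(1,1) (1,2) (2,2) (3,2) (3,3) (3,4) (4,4)

Moves only go right or down, so the column and row indices never decrease.
Route from (1,1): right to (1,2), 2× down (reaching (3,2)), 2× right (reaching (3,4)), down to (4,4) — 6 moves in all.
Check: all required cells visited.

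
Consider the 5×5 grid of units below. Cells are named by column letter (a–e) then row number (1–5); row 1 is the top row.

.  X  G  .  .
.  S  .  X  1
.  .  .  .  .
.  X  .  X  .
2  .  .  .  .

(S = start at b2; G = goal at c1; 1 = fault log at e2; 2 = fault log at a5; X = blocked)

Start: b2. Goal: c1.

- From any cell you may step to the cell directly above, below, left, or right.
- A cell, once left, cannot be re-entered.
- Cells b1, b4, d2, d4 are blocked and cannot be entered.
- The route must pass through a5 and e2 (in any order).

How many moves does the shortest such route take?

Any route passes through a5 and e2 in some order between b2 and c1. Summing Manhattan distances along each leg and taking the cheapest ordering (b2 → a5 → e2 → c1) gives a lower bound of 4 + 7 + 3 = 14 moves.
A route of 14 moves achieves this: b2 → b3 → a3 → a4 → a5 → b5 → c5 → c4 → c3 → d3 → e3 → e2 → e1 → d1 → c1.
Since 14 matches the lower bound, it is optimal.

14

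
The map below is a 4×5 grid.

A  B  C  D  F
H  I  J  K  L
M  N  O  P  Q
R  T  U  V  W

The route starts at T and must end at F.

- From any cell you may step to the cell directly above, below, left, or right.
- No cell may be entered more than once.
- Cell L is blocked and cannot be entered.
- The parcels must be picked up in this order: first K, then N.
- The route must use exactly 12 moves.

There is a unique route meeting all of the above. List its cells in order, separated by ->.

The waypoints must appear in the order K, N, with no cell reused.
Route from T: right 2 to V, up 2 to K, left 1 to J, down 1 to O, left 1 to N, up 2 to B, right 3 to F — 12 moves in all.
Check: order respected (K at step 4, N at step 7); 12 moves as required.

T -> U -> V -> P -> K -> J -> O -> N -> I -> B -> C -> D -> F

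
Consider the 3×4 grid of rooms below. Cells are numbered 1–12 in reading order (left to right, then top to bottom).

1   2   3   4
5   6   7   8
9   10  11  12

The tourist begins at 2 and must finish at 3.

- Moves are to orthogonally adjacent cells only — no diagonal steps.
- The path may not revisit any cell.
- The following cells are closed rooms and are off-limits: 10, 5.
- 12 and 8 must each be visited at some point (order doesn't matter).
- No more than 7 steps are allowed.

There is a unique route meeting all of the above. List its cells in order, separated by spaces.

The 7-move cap with required stops at 12, 8 leaves no slack for detours.
Route from 2: down to 6, right to 7, down to 11, right to 12, 2× up (reaching 4), left to 3 — 7 moves in all.
Check: all required cells visited; 7 ≤ 7 moves.

2 6 7 11 12 8 4 3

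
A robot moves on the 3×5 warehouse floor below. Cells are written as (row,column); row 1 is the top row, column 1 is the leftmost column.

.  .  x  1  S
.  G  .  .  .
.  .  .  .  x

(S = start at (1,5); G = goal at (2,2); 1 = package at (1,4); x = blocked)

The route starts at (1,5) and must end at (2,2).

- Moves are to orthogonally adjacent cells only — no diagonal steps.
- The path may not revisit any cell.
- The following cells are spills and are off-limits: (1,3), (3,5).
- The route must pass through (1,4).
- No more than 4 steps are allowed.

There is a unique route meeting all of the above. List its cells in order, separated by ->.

The budget equals the shortest possible length, so every move has to be on a shortest route through the required cells.
Route from (1,5): left to (1,4), down to (2,4), 2× left (reaching (2,2)) — 4 moves in all.
Check: all required cells visited; 4 ≤ 4 moves.

(1,5) -> (1,4) -> (2,4) -> (2,3) -> (2,2)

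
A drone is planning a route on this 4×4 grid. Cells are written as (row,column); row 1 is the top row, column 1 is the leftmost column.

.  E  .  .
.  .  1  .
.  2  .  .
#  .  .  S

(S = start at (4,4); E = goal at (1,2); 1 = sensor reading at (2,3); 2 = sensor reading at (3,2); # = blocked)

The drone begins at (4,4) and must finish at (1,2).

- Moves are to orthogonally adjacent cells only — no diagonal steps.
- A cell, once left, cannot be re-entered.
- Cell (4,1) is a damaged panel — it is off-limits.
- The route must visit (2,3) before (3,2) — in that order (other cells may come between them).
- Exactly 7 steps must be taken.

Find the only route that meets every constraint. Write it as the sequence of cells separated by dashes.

(4,4) - (3,4) - (2,4) - (2,3) - (3,3) - (3,2) - (2,2) - (1,2)

The waypoints must appear in the order (2,3), (3,2), with no cell reused.
Route from (4,4): 2× up (reaching (2,4)), left to (2,3), down to (3,3), left to (3,2), 2× up (reaching (1,2)) — 7 moves in all.
Check: order respected (1 at step 3, 2 at step 5); 7 moves as required.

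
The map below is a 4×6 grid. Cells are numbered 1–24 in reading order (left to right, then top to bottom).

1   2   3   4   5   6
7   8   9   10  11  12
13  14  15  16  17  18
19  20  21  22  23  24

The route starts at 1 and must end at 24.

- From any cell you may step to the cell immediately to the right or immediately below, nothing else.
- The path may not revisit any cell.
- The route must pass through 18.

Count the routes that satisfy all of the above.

21

A right/down-only route from 1 to 24 makes exactly 3 down-moves and 5 right-moves in some order.
With no other constraints that would be C(8,3) = 56 routes.
Split at 18 and multiply the segment counts: 1→18: 21; 18→24: 1; product = 21.
That gives 21 routes.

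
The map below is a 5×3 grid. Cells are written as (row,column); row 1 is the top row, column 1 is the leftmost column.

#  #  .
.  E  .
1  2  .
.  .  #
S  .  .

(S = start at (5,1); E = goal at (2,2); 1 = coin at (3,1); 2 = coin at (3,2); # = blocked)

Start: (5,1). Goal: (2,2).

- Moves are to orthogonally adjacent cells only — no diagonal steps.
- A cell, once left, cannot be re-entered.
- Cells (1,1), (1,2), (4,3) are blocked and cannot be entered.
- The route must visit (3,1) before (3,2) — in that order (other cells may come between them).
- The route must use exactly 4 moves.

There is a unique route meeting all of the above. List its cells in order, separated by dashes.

(5,1) - (4,1) - (3,1) - (3,2) - (2,2)

The waypoints must appear in the order (3,1), (3,2), with no cell reused.
Route from (5,1): 2× up (reaching (3,1)), right to (3,2), up to (2,2) — 4 moves in all.
Check: order respected (1 at step 2, 2 at step 3); 4 moves as required.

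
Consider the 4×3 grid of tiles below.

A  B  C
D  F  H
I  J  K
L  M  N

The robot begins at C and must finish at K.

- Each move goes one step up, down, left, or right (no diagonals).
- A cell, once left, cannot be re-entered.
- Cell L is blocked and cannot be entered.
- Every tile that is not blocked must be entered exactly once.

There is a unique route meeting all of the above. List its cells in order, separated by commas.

C, H, F, B, A, D, I, J, M, N, K

Need to visit all 11 open cells exactly once, starting at C and ending at K.
Cell A has only two open neighbours (D and B), so the path must pass straight through it: one of those is the cell it's entered from and the other is where it exits.
Route from C: down to H, left to F, up to B, left to A, 2× down (reaching I), right to J, down to M, right to N, up to K — 10 moves in all.
Check: all 11 open cells covered.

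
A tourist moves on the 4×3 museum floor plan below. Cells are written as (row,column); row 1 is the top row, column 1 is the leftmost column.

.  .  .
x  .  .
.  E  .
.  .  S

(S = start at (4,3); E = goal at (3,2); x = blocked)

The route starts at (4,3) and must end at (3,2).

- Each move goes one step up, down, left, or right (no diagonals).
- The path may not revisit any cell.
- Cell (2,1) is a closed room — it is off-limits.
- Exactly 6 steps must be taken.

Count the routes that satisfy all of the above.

1

Need simple routes of exactly 6 moves from (4,3) to (3,2) (Manhattan distance 2, so 2 moves are spent on a detour and 2 undoing it).
Enumerating: (4,3) (3,3) (2,3) (1,3) (1,2) (2,2) (3,2).
That gives 1 route.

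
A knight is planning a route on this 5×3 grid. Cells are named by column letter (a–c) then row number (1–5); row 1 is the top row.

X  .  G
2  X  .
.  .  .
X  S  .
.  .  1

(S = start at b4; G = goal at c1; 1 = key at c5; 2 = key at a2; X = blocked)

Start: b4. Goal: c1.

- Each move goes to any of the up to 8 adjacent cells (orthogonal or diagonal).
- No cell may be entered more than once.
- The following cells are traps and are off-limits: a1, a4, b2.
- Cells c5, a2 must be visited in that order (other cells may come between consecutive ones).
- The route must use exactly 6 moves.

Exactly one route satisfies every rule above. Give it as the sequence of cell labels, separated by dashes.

The waypoints must appear in the order c5, a2, with no cell reused.
Route from b4: down-right 1 to c5, up 1 to c4, up-left 2 to a2, up-right 1 to b1, right 1 to c1 — 6 moves in all.
Check: order respected (1 at step 1, 2 at step 4); 6 moves as required.

b4 - c5 - c4 - b3 - a2 - b1 - c1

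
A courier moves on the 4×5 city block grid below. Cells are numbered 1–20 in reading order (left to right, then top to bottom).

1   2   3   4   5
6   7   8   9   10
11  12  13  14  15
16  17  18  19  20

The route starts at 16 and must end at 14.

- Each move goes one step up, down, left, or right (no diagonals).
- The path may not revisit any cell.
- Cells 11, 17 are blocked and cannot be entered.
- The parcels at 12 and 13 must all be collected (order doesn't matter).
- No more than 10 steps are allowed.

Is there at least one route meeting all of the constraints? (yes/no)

no

The blocked cells wall 12 off from 16 completely — no sequence of moves reaches it at all, so no route can satisfy the rules.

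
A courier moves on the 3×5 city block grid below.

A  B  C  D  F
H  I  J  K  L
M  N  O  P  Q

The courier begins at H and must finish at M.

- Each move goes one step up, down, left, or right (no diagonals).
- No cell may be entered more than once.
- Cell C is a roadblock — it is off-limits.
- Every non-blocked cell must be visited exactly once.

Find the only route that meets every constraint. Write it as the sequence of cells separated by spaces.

Need to visit all 14 open cells exactly once, starting at H and ending at M.
Cell F has only two open neighbours (L and D), so the path must pass straight through it: one of those is the cell it's entered from and the other is where it exits.
Route from H: up 1 to A, right 1 to B, down 1 to I, right 2 to K, up 1 to D, right 1 to F, down 2 to Q, left 4 to M — 13 moves in all.
Check: all 14 open cells covered.

H A B I J K D F L Q P O N M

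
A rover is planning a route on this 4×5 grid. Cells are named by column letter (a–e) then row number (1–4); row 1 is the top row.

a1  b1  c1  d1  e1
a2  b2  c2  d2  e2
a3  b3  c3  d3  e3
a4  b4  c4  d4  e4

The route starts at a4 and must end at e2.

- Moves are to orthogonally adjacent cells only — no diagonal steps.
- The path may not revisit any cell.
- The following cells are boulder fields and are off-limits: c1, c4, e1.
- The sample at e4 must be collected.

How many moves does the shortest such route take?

Any route passes through e4 somewhere between a4 and e2. Summing Manhattan distances along the two legs (a4 → e4 → e2) gives a lower bound of 4 + 2 = 6 moves.
That bound ignores the blocked cells. Measuring each leg by the fewest moves that actually steer around them (a4→e4: 6; e4→e2: 2) raises the lower bound to 8.
A route of 8 moves exists: a4 → a3 → b3 → c3 → d3 → d4 → e4 → e3 → e2.
Since 8 matches that lower bound, it is optimal.

8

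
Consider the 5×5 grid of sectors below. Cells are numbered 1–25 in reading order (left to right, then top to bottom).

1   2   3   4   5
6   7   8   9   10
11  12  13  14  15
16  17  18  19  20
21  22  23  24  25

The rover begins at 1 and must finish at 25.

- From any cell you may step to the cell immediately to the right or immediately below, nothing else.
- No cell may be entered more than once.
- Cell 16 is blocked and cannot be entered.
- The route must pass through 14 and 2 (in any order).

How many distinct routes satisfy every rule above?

A right/down-only route from 1 to 25 makes exactly 4 down-moves and 4 right-moves in some order.
With no other constraints that would be C(8,4) = 70 routes.
A monotone route can only reach the required cells in the order 2, 14, so split there and multiply the segment counts (each segment already excludes blocked cells): 1→2: 1; 2→14: 6; 14→25: 3; product = 18.
That gives 18 routes.

18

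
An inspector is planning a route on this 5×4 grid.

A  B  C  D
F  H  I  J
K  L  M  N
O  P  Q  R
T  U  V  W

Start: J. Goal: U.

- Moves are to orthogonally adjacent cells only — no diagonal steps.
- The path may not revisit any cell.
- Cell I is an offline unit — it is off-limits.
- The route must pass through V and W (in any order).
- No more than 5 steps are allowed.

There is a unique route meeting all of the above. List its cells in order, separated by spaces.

The budget equals the shortest possible length, so every move has to be on a shortest route through the required cells.
Route from J: down 3 to W, left 2 to U — 5 moves in all.
Check: all required cells visited; 5 ≤ 5 moves.

J N R W V U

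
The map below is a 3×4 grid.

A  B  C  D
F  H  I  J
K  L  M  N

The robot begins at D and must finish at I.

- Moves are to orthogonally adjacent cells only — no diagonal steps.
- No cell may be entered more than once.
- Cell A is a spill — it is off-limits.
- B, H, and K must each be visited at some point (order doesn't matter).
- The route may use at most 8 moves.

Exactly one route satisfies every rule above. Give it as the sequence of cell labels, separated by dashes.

D - C - B - H - F - K - L - M - I

Any route must reach B, H, and K and still end at I within 8 moves, so the order of the required stops is forced.
Route from D: 2× left (reaching B), down to H, left to F, down to K, 2× right (reaching M), up to I — 8 moves in all.
Check: all required cells visited; 8 ≤ 8 moves.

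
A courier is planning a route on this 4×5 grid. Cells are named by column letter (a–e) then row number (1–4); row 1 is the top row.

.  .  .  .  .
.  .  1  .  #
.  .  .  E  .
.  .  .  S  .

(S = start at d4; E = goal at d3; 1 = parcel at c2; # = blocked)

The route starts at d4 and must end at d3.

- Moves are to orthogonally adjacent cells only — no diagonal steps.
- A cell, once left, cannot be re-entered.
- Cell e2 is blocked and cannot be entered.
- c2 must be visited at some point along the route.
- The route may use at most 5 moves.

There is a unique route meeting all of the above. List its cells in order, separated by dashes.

d4 - c4 - c3 - c2 - d2 - d3

The budget equals the shortest possible length, so every move has to be on a shortest route through the required cells.
Route from d4: left to c4, 2× up (reaching c2), right to d2, down to d3 — 5 moves in all.
Check: all required cells visited; 5 ≤ 5 moves.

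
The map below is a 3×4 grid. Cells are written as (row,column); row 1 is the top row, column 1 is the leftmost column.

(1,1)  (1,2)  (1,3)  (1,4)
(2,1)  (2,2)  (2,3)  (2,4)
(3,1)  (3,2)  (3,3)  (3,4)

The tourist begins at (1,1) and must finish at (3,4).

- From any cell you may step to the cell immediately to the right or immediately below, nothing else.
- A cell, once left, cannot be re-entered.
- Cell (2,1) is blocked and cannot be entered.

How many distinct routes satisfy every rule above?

6

A right/down-only route from (1,1) to (3,4) makes exactly 2 down-moves and 3 right-moves in some order.
With no other constraints that would be C(5,2) = 10 routes.
Subtract routes through each blocked cell (inclusion–exclusion for overlaps): − through (2,1): 4 → 6.
That gives 6 routes.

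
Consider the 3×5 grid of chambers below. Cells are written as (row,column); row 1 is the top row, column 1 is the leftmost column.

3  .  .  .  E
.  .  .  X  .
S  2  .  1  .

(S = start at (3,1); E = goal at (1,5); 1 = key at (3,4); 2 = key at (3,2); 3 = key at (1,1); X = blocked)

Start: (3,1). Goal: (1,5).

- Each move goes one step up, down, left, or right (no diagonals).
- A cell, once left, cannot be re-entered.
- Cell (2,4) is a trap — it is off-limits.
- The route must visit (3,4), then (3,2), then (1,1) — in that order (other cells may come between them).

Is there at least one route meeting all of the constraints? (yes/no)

Ignoring the required order, 3 revisit-free routes from (3,1) to (1,5) pass through all of (3,4), (3,2), and (1,1); the waypoint orders that occur are (1,1) → (3,2) → (3,4) (2); (3,2) → (1,1) → (3,4) (1) — never (3,4) → (3,2) → (1,1).

no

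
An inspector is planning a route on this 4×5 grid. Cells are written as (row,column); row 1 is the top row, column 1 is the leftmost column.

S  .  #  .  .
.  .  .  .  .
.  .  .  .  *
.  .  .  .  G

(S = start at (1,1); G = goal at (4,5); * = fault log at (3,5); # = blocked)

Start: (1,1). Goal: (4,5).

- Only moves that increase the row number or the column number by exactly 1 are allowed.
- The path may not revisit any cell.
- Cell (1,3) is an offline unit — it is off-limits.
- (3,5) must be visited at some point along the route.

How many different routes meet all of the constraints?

9

A right/down-only route from (1,1) to (4,5) makes exactly 3 down-moves and 4 right-moves in some order.
With no other constraints that would be C(7,3) = 35 routes.
Split at (3,5) and multiply the segment counts (each segment already excludes blocked cells): (1,1)→(3,5): 9; (3,5)→(4,5): 1; product = 9.
That gives 9 routes.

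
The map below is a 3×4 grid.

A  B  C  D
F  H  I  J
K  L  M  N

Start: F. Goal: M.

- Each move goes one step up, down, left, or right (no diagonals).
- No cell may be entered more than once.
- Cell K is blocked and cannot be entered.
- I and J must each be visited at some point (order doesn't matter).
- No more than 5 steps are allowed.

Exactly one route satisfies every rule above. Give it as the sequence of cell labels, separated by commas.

The 5-move cap with required stops at I, J leaves no slack for detours.
Route from F: right 3 to J, down 1 to N, left 1 to M — 5 moves in all.
Check: all required cells visited; 5 ≤ 5 moves.

F, H, I, J, N, M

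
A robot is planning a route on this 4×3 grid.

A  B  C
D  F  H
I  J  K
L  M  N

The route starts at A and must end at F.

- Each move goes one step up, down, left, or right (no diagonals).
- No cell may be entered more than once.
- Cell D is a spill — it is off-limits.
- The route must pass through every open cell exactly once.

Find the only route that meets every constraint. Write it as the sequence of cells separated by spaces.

Need to visit all 11 open cells exactly once, starting at A and ending at F.
Cell L has only two open neighbours (I and M), so the path must pass straight through it: one of those is the cell it's entered from and the other is where it exits.
Route from A: right 2 to C, down 3 to N, left 2 to L, up 1 to I, right 1 to J, up 1 to F — 10 moves in all.
Check: all 11 open cells covered.

A B C H K N M L I J F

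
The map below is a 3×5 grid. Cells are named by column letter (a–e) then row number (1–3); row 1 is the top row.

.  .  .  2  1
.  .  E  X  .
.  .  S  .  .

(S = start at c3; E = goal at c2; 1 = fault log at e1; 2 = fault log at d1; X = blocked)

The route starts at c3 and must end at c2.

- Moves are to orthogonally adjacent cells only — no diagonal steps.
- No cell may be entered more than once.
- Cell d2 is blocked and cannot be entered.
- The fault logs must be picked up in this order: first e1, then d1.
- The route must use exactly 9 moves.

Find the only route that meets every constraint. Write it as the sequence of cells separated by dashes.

The waypoints must appear in the order e1, d1, with no cell reused.
Route from c3: 2× right (reaching e3), 2× up (reaching e1), 3× left (reaching b1), down to b2, right to c2 — 9 moves in all.
Check: order respected (1 at step 4, 2 at step 5); 9 moves as required.

c3 - d3 - e3 - e2 - e1 - d1 - c1 - b1 - b2 - c2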